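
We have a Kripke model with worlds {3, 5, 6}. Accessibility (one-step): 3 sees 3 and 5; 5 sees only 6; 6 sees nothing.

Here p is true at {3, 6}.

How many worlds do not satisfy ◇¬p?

2

3: successors {3, 5}; ¬p there: 3:F, 5:T. ✓
5: successors {6}; ¬p there: 6:F. ✗
6: no successors, so ◇¬p fails. ✗
Satisfying worlds: {3}.
So ◇¬p fails at the other 2 worlds.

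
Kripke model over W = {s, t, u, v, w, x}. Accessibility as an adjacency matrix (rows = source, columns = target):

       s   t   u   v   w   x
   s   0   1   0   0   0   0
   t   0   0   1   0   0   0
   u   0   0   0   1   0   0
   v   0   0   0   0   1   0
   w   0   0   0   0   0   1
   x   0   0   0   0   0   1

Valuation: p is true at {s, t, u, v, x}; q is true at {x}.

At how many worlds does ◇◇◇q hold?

s: successors {t}; ◇◇q there: t:F. ✗
t: successors {u}; ◇◇q there: u:F. ✗
u: successors {v}; ◇◇q there: v:T. ✓
v: successors {w}; ◇◇q there: w:T. ✓
w: successors {x}; ◇◇q there: x:T. ✓
x: successors {x}; ◇◇q there: x:T. ✓
Satisfying worlds: {u, v, w, x}.

4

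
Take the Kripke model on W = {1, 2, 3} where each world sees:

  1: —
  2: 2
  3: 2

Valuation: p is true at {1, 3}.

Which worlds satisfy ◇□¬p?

1: no successors, so ◇□¬p fails. ✗
2: successors {2}; □¬p there: 2:T. ✓
3: successors {2}; □¬p there: 2:T. ✓

{2, 3}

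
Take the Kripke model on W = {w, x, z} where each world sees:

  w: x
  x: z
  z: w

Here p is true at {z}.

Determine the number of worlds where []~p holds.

2

w: successors {x}; ~p there: x:T. ✓
x: successors {z}; ~p there: z:F. ✗
z: successors {w}; ~p there: w:T. ✓
Satisfying worlds: {w, z}.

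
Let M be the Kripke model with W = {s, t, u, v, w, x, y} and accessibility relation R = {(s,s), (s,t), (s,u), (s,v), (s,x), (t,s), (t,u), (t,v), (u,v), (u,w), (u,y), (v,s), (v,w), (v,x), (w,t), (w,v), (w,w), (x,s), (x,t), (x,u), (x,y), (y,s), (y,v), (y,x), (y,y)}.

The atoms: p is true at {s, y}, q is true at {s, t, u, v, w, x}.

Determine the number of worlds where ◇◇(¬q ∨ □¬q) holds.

s: successors {s, t, u, v, x}; ◇(¬q ∨ □¬q) there: s:F, t:F, u:T, v:F, x:T. ✓
t: successors {s, u, v}; ◇(¬q ∨ □¬q) there: s:F, u:T, v:F. ✓
u: successors {v, w, y}; ◇(¬q ∨ □¬q) there: v:F, w:F, y:T. ✓
v: successors {s, w, x}; ◇(¬q ∨ □¬q) there: s:F, w:F, x:T. ✓
w: successors {t, v, w}; ◇(¬q ∨ □¬q) there: t:F, v:F, w:F. ✗
x: successors {s, t, u, y}; ◇(¬q ∨ □¬q) there: s:F, t:F, u:T, y:T. ✓
y: successors {s, v, x, y}; ◇(¬q ∨ □¬q) there: s:F, v:F, x:T, y:T. ✓
Satisfying worlds: {s, t, u, v, x, y}.

6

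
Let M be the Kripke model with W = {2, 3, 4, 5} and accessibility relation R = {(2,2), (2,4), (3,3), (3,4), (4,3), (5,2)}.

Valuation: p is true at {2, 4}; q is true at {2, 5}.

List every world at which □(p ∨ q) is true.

2: successors {2, 4}; p ∨ q there: 2:T, 4:T. ✓
3: successors {3, 4}; p ∨ q there: 3:F, 4:T. ✗
4: successors {3}; p ∨ q there: 3:F. ✗
5: successors {2}; p ∨ q there: 2:T. ✓

{2, 5}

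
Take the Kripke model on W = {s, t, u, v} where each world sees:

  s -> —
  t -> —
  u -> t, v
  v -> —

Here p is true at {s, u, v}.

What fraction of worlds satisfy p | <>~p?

3/4

s: p is T, <>~p is F. ✓
t: p is F, <>~p is F. ✗
u: p is T, <>~p is T. ✓
v: p is T, <>~p is F. ✓
That's 3 of 4 worlds, so 3/4.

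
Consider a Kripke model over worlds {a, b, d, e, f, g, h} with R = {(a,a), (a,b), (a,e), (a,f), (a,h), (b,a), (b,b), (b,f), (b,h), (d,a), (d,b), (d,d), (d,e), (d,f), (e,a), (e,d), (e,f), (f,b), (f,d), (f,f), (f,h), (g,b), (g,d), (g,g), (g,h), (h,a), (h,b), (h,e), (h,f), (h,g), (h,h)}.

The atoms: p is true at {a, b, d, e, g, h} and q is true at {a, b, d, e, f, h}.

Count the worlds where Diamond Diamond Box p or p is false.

a: Diamond Diamond Box p is T, p is T. ✓
b: Diamond Diamond Box p is T, p is T. ✓
d: Diamond Diamond Box p is F, p is T. ✓
e: Diamond Diamond Box p is F, p is T. ✓
f: Diamond Diamond Box p is T, p is F. ✓
g: Diamond Diamond Box p is T, p is T. ✓
h: Diamond Diamond Box p is T, p is T. ✓
Satisfying worlds: {a, b, d, e, f, g, h}.
So Diamond Diamond Box p or p fails at the other 0 worlds.

0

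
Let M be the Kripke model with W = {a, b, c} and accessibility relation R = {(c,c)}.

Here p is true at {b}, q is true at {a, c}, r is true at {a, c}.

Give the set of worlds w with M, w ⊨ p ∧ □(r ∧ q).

{b}

a: p is F, □(r ∧ q) is T. ✗
b: p is T, □(r ∧ q) is T. ✓
c: p is F, □(r ∧ q) is T. ✗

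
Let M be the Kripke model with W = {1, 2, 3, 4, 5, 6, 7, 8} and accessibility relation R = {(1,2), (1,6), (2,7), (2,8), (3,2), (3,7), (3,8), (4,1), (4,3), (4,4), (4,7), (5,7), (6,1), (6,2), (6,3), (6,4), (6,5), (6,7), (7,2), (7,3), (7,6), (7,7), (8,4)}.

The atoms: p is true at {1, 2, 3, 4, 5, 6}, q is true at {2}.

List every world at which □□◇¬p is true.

1: successors {2, 6}; □◇¬p there: 2:F, 6:F. ✗
2: successors {7, 8}; □◇¬p there: 7:T, 8:T. ✓
3: successors {2, 7, 8}; □◇¬p there: 2:F, 7:T, 8:T. ✗
4: successors {1, 3, 4, 7}; □◇¬p there: 1:T, 3:F, 4:F, 7:T. ✗
5: successors {7}; □◇¬p there: 7:T. ✓
6: successors {1, 2, 3, 4, 5, 7}; □◇¬p there: 1:T, 2:F, 3:F, 4:F, 5:T, 7:T. ✗
7: successors {2, 3, 6, 7}; □◇¬p there: 2:F, 3:F, 6:F, 7:T. ✗
8: successors {4}; □◇¬p there: 4:F. ✗

{2, 5}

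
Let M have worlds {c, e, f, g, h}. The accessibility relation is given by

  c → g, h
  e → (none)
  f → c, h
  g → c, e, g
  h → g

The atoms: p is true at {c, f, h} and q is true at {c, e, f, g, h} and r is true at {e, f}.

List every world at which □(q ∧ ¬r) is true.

c: successors {g, h}; q ∧ ¬r there: g:T, h:T. ✓
e: no successors, so □(q ∧ ¬r) holds vacuously. ✓
f: successors {c, h}; q ∧ ¬r there: c:T, h:T. ✓
g: successors {c, e, g}; q ∧ ¬r there: c:T, e:F, g:T. ✗
h: successors {g}; q ∧ ¬r there: g:T. ✓

{c, e, f, h}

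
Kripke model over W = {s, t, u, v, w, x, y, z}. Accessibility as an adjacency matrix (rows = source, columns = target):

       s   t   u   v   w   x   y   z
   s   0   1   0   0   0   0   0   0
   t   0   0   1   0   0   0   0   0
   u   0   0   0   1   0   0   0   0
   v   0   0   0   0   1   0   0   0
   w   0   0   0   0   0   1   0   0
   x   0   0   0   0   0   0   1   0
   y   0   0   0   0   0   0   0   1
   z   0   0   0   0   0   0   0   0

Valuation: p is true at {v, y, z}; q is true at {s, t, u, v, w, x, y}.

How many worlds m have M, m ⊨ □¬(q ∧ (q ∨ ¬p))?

2

s: successors {t}; ¬(q ∧ (q ∨ ¬p)) there: t:F. ✗
t: successors {u}; ¬(q ∧ (q ∨ ¬p)) there: u:F. ✗
u: successors {v}; ¬(q ∧ (q ∨ ¬p)) there: v:F. ✗
v: successors {w}; ¬(q ∧ (q ∨ ¬p)) there: w:F. ✗
w: successors {x}; ¬(q ∧ (q ∨ ¬p)) there: x:F. ✗
x: successors {y}; ¬(q ∧ (q ∨ ¬p)) there: y:F. ✗
y: successors {z}; ¬(q ∧ (q ∨ ¬p)) there: z:T. ✓
z: no successors, so □¬(q ∧ (q ∨ ¬p)) holds vacuously. ✓
Satisfying worlds: {y, z}.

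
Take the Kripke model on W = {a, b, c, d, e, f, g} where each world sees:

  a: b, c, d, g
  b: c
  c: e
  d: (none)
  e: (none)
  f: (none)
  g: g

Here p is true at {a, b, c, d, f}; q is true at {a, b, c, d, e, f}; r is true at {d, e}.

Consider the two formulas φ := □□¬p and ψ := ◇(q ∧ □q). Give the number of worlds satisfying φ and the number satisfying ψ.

For □□¬p:
a: successors {b, c, d, g}; □¬p there: b:F, c:T, d:T, g:T. ✗
b: successors {c}; □¬p there: c:T. ✓
c: successors {e}; □¬p there: e:T. ✓
d: no successors, so □□¬p holds vacuously. ✓
e: no successors, so □□¬p holds vacuously. ✓
f: no successors, so □□¬p holds vacuously. ✓
g: successors {g}; □¬p there: g:T. ✓
— 6 worlds.
For ◇(q ∧ □q):
a: successors {b, c, d, g}; q ∧ □q there: b:T, c:T, d:T, g:F. ✓
b: successors {c}; q ∧ □q there: c:T. ✓
c: successors {e}; q ∧ □q there: e:T. ✓
d: no successors, so ◇(q ∧ □q) fails. ✗
e: no successors, so ◇(q ∧ □q) fails. ✗
f: no successors, so ◇(q ∧ □q) fails. ✗
g: successors {g}; q ∧ □q there: g:F. ✗
— 3 worlds.

6 and 3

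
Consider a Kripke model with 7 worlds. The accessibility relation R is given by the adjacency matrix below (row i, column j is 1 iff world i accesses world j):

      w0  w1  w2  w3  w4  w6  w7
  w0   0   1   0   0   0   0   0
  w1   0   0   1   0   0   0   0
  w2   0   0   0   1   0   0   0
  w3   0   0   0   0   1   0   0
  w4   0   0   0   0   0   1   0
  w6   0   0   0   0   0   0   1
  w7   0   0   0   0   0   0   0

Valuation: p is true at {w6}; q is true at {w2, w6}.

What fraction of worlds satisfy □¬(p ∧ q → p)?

w0: successors {w1}; ¬(p ∧ q → p) there: w1:F. ✗
w1: successors {w2}; ¬(p ∧ q → p) there: w2:F. ✗
w2: successors {w3}; ¬(p ∧ q → p) there: w3:F. ✗
w3: successors {w4}; ¬(p ∧ q → p) there: w4:F. ✗
w4: successors {w6}; ¬(p ∧ q → p) there: w6:F. ✗
w6: successors {w7}; ¬(p ∧ q → p) there: w7:F. ✗
w7: no successors, so □¬(p ∧ q → p) holds vacuously. ✓
That's 1 of 7 worlds, so 1/7.

1/7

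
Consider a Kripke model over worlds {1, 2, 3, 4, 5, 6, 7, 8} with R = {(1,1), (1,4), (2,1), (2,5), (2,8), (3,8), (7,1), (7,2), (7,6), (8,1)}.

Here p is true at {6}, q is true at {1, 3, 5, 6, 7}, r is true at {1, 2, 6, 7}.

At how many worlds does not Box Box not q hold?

5

1: Box Box not q is F. ✓
2: Box Box not q is F. ✓
3: Box Box not q is F. ✓
4: Box Box not q is T. ✗
5: Box Box not q is T. ✗
6: Box Box not q is T. ✗
7: Box Box not q is F. ✓
8: Box Box not q is F. ✓
Satisfying worlds: {1, 2, 3, 7, 8}.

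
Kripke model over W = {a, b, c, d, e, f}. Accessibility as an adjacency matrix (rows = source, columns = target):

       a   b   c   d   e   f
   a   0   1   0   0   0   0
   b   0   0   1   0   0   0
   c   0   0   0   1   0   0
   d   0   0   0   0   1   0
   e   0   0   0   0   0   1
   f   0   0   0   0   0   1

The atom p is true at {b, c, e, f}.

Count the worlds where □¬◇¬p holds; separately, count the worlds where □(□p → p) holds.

For □¬◇¬p:
a: successors {b}; ¬◇¬p there: b:T. ✓
b: successors {c}; ¬◇¬p there: c:F. ✗
c: successors {d}; ¬◇¬p there: d:T. ✓
d: successors {e}; ¬◇¬p there: e:T. ✓
e: successors {f}; ¬◇¬p there: f:T. ✓
f: successors {f}; ¬◇¬p there: f:T. ✓
— 5 worlds.
For □(□p → p):
a: successors {b}; □p → p there: b:T. ✓
b: successors {c}; □p → p there: c:T. ✓
c: successors {d}; □p → p there: d:F. ✗
d: successors {e}; □p → p there: e:T. ✓
e: successors {f}; □p → p there: f:T. ✓
f: successors {f}; □p → p there: f:T. ✓
— 5 worlds.

5 and 5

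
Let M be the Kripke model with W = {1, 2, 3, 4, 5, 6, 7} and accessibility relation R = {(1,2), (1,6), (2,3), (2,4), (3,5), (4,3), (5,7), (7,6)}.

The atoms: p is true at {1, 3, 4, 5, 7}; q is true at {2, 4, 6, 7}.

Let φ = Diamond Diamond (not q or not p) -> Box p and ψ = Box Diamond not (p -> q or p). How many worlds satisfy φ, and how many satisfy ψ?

6 and 1

For Diamond Diamond (not q or not p) -> Box p:
1: Diamond Diamond (not q or not p) is T, Box p is F. ✗
2: Diamond Diamond (not q or not p) is T, Box p is T. ✓
3: Diamond Diamond (not q or not p) is F, Box p is T. ✓
4: Diamond Diamond (not q or not p) is T, Box p is T. ✓
5: Diamond Diamond (not q or not p) is T, Box p is T. ✓
6: Diamond Diamond (not q or not p) is F, Box p is T. ✓
7: Diamond Diamond (not q or not p) is F, Box p is F. ✓
— 6 worlds.
For Box Diamond not (p -> q or p):
1: successors {2, 6}; Diamond not (p -> q or p) there: 2:F, 6:F. ✗
2: successors {3, 4}; Diamond not (p -> q or p) there: 3:F, 4:F. ✗
3: successors {5}; Diamond not (p -> q or p) there: 5:F. ✗
4: successors {3}; Diamond not (p -> q or p) there: 3:F. ✗
5: successors {7}; Diamond not (p -> q or p) there: 7:F. ✗
6: no successors, so Box Diamond not (p -> q or p) holds vacuously. ✓
7: successors {6}; Diamond not (p -> q or p) there: 6:F. ✗
— 1 world.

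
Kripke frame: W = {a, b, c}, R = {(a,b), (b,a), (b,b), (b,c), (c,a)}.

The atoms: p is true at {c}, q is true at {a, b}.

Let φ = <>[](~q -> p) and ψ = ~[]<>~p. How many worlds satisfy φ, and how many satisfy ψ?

3 and 0

For <>[](~q -> p):
a: successors {b}; [](~q -> p) there: b:T. ✓
b: successors {a, b, c}; [](~q -> p) there: a:T, b:T, c:T. ✓
c: successors {a}; [](~q -> p) there: a:T. ✓
— 3 worlds.
For ~[]<>~p:
a: []<>~p is T. ✗
b: []<>~p is T. ✗
c: []<>~p is T. ✗
— 0 worlds.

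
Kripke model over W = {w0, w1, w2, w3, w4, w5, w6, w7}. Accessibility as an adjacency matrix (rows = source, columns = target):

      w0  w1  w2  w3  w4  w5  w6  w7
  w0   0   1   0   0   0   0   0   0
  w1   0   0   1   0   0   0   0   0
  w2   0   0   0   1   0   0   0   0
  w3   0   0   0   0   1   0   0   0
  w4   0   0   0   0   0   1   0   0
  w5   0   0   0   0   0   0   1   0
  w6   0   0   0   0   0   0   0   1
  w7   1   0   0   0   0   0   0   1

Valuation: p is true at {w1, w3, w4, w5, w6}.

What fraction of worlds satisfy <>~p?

w0: successors {w1}; ~p there: w1:F. ✗
w1: successors {w2}; ~p there: w2:T. ✓
w2: successors {w3}; ~p there: w3:F. ✗
w3: successors {w4}; ~p there: w4:F. ✗
w4: successors {w5}; ~p there: w5:F. ✗
w5: successors {w6}; ~p there: w6:F. ✗
w6: successors {w7}; ~p there: w7:T. ✓
w7: successors {w0, w7}; ~p there: w0:T, w7:T. ✓
That's 3 of 8 worlds, so 3/8.

3/8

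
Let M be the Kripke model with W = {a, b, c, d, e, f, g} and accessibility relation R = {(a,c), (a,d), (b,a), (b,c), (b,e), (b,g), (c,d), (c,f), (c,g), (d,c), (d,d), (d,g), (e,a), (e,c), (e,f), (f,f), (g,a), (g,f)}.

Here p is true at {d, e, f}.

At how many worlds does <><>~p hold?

6

a: successors {c, d}; <>~p there: c:T, d:T. ✓
b: successors {a, c, e, g}; <>~p there: a:T, c:T, e:T, g:T. ✓
c: successors {d, f, g}; <>~p there: d:T, f:F, g:T. ✓
d: successors {c, d, g}; <>~p there: c:T, d:T, g:T. ✓
e: successors {a, c, f}; <>~p there: a:T, c:T, f:F. ✓
f: successors {f}; <>~p there: f:F. ✗
g: successors {a, f}; <>~p there: a:T, f:F. ✓
Satisfying worlds: {a, b, c, d, e, g}.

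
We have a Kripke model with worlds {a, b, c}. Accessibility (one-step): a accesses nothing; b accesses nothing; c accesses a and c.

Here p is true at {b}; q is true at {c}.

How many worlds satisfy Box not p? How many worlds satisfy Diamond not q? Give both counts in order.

3 and 1

For Box not p:
a: no successors, so Box not p holds vacuously. ✓
b: no successors, so Box not p holds vacuously. ✓
c: successors {a, c}; not p there: a:T, c:T. ✓
— 3 worlds.
For Diamond not q:
a: no successors, so Diamond not q fails. ✗
b: no successors, so Diamond not q fails. ✗
c: successors {a, c}; not q there: a:T, c:F. ✓
— 1 world.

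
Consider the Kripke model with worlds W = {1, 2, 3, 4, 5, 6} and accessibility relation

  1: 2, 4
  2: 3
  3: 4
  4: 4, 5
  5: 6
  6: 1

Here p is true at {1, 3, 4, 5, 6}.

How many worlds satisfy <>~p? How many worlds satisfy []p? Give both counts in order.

1 and 5

For <>~p:
1: successors {2, 4}; ~p there: 2:T, 4:F. ✓
2: successors {3}; ~p there: 3:F. ✗
3: successors {4}; ~p there: 4:F. ✗
4: successors {4, 5}; ~p there: 4:F, 5:F. ✗
5: successors {6}; ~p there: 6:F. ✗
6: successors {1}; ~p there: 1:F. ✗
— 1 world.
For []p:
1: successors {2, 4}; p there: 2:F, 4:T. ✗
2: successors {3}; p there: 3:T. ✓
3: successors {4}; p there: 4:T. ✓
4: successors {4, 5}; p there: 4:T, 5:T. ✓
5: successors {6}; p there: 6:T. ✓
6: successors {1}; p there: 1:T. ✓
— 5 worlds.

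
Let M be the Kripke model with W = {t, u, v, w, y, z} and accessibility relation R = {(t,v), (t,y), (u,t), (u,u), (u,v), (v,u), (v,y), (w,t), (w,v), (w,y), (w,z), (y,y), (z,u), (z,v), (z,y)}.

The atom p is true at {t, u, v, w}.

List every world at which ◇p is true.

{t, u, v, w, z}

t: successors {v, y}; p there: v:T, y:F. ✓
u: successors {t, u, v}; p there: t:T, u:T, v:T. ✓
v: successors {u, y}; p there: u:T, y:F. ✓
w: successors {t, v, y, z}; p there: t:T, v:T, y:F, z:F. ✓
y: successors {y}; p there: y:F. ✗
z: successors {u, v, y}; p there: u:T, v:T, y:F. ✓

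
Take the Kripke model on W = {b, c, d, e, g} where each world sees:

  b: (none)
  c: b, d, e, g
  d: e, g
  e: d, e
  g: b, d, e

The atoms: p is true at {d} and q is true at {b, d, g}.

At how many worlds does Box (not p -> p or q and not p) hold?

1

b: no successors, so Box (not p -> p or q and not p) holds vacuously. ✓
c: successors {b, d, e, g}; not p -> p or q and not p there: b:T, d:T, e:F, g:T. ✗
d: successors {e, g}; not p -> p or q and not p there: e:F, g:T. ✗
e: successors {d, e}; not p -> p or q and not p there: d:T, e:F. ✗
g: successors {b, d, e}; not p -> p or q and not p there: b:T, d:T, e:F. ✗
Satisfying worlds: {b}.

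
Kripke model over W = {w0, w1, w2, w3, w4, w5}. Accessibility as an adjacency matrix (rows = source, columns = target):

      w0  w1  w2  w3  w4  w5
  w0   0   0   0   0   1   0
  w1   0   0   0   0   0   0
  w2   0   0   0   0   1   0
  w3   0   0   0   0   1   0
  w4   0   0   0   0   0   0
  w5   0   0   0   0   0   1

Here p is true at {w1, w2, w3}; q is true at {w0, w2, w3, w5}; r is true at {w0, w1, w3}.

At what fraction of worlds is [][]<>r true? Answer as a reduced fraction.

5/6

w0: successors {w4}; []<>r there: w4:T. ✓
w1: no successors, so [][]<>r holds vacuously. ✓
w2: successors {w4}; []<>r there: w4:T. ✓
w3: successors {w4}; []<>r there: w4:T. ✓
w4: no successors, so [][]<>r holds vacuously. ✓
w5: successors {w5}; []<>r there: w5:F. ✗
That's 5 of 6 worlds, so 5/6.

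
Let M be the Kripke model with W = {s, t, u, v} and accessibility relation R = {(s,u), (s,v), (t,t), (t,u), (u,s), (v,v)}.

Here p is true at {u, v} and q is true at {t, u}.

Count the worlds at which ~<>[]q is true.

s: <>[]q is F. ✓
t: <>[]q is T. ✗
u: <>[]q is F. ✓
v: <>[]q is F. ✓
Satisfying worlds: {s, u, v}.

3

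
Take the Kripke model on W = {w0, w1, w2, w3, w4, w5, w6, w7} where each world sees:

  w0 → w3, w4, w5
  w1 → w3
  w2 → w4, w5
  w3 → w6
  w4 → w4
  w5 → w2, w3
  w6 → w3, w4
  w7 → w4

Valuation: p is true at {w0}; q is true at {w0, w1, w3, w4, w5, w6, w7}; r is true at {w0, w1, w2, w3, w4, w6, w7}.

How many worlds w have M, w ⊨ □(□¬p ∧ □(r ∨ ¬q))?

7

w0: successors {w3, w4, w5}; □¬p ∧ □(r ∨ ¬q) there: w3:T, w4:T, w5:T. ✓
w1: successors {w3}; □¬p ∧ □(r ∨ ¬q) there: w3:T. ✓
w2: successors {w4, w5}; □¬p ∧ □(r ∨ ¬q) there: w4:T, w5:T. ✓
w3: successors {w6}; □¬p ∧ □(r ∨ ¬q) there: w6:T. ✓
w4: successors {w4}; □¬p ∧ □(r ∨ ¬q) there: w4:T. ✓
w5: successors {w2, w3}; □¬p ∧ □(r ∨ ¬q) there: w2:F, w3:T. ✗
w6: successors {w3, w4}; □¬p ∧ □(r ∨ ¬q) there: w3:T, w4:T. ✓
w7: successors {w4}; □¬p ∧ □(r ∨ ¬q) there: w4:T. ✓
Satisfying worlds: {w0, w1, w2, w3, w4, w6, w7}.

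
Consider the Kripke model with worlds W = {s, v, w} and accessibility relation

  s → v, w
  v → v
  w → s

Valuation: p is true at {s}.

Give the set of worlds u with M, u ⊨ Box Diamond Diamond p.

{w}

s: successors {v, w}; Diamond Diamond p there: v:F, w:F. ✗
v: successors {v}; Diamond Diamond p there: v:F. ✗
w: successors {s}; Diamond Diamond p there: s:T. ✓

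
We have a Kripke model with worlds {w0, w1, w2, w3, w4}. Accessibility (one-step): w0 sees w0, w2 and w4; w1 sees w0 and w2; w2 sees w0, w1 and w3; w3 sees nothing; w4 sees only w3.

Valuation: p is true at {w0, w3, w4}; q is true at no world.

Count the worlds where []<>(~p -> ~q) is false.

2

w0: successors {w0, w2, w4}; <>(~p -> ~q) there: w0:T, w2:T, w4:T. ✓
w1: successors {w0, w2}; <>(~p -> ~q) there: w0:T, w2:T. ✓
w2: successors {w0, w1, w3}; <>(~p -> ~q) there: w0:T, w1:T, w3:F. ✗
w3: no successors, so []<>(~p -> ~q) holds vacuously. ✓
w4: successors {w3}; <>(~p -> ~q) there: w3:F. ✗
Satisfying worlds: {w0, w1, w3}.
So []<>(~p -> ~q) fails at the other 2 worlds.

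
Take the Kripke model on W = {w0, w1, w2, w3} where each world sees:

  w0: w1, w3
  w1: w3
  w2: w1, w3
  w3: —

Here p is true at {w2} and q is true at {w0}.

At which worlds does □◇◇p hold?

{w3}

w0: successors {w1, w3}; ◇◇p there: w1:F, w3:F. ✗
w1: successors {w3}; ◇◇p there: w3:F. ✗
w2: successors {w1, w3}; ◇◇p there: w1:F, w3:F. ✗
w3: no successors, so □◇◇p holds vacuously. ✓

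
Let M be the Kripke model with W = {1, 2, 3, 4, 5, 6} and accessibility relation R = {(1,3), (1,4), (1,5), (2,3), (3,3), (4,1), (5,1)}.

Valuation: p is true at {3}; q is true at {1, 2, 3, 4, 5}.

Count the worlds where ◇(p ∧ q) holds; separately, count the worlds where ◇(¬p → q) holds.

For ◇(p ∧ q):
1: successors {3, 4, 5}; p ∧ q there: 3:T, 4:F, 5:F. ✓
2: successors {3}; p ∧ q there: 3:T. ✓
3: successors {3}; p ∧ q there: 3:T. ✓
4: successors {1}; p ∧ q there: 1:F. ✗
5: successors {1}; p ∧ q there: 1:F. ✗
6: no successors, so ◇(p ∧ q) fails. ✗
— 3 worlds.
For ◇(¬p → q):
1: successors {3, 4, 5}; ¬p → q there: 3:T, 4:T, 5:T. ✓
2: successors {3}; ¬p → q there: 3:T. ✓
3: successors {3}; ¬p → q there: 3:T. ✓
4: successors {1}; ¬p → q there: 1:T. ✓
5: successors {1}; ¬p → q there: 1:T. ✓
6: no successors, so ◇(¬p → q) fails. ✗
— 5 worlds.

3 and 5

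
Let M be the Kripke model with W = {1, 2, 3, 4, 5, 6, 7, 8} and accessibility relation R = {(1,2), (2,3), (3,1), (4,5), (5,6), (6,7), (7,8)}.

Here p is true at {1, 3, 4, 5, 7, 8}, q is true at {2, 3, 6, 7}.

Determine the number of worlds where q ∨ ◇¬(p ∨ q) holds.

1: q is F, ◇¬(p ∨ q) is F. ✗
2: q is T, ◇¬(p ∨ q) is F. ✓
3: q is T, ◇¬(p ∨ q) is F. ✓
4: q is F, ◇¬(p ∨ q) is F. ✗
5: q is F, ◇¬(p ∨ q) is F. ✗
6: q is T, ◇¬(p ∨ q) is F. ✓
7: q is T, ◇¬(p ∨ q) is F. ✓
8: q is F, ◇¬(p ∨ q) is F. ✗
Satisfying worlds: {2, 3, 6, 7}.

4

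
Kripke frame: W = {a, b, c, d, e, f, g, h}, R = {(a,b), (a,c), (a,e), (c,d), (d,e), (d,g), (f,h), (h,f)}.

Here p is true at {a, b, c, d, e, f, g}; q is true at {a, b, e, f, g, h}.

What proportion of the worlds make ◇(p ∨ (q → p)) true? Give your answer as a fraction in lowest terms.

1/2

a: successors {b, c, e}; p ∨ (q → p) there: b:T, c:T, e:T. ✓
b: no successors, so ◇(p ∨ (q → p)) fails. ✗
c: successors {d}; p ∨ (q → p) there: d:T. ✓
d: successors {e, g}; p ∨ (q → p) there: e:T, g:T. ✓
e: no successors, so ◇(p ∨ (q → p)) fails. ✗
f: successors {h}; p ∨ (q → p) there: h:F. ✗
g: no successors, so ◇(p ∨ (q → p)) fails. ✗
h: successors {f}; p ∨ (q → p) there: f:T. ✓
That's 4 of 8 worlds, so 4/8 = 1/2.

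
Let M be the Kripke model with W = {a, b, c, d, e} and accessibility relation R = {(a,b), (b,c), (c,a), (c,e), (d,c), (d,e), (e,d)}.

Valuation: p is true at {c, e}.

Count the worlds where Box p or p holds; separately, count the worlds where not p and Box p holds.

4 and 2

For Box p or p:
a: Box p is F, p is F. ✗
b: Box p is T, p is F. ✓
c: Box p is F, p is T. ✓
d: Box p is T, p is F. ✓
e: Box p is F, p is T. ✓
— 4 worlds.
For not p and Box p:
a: not p is T, Box p is F. ✗
b: not p is T, Box p is T. ✓
c: not p is F, Box p is F. ✗
d: not p is T, Box p is T. ✓
e: not p is F, Box p is F. ✗
— 2 worlds.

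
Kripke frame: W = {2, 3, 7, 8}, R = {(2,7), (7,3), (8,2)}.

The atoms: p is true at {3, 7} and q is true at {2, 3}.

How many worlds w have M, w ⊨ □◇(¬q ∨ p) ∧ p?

2: □◇(¬q ∨ p) is T, p is F. ✗
3: □◇(¬q ∨ p) is T, p is T. ✓
7: □◇(¬q ∨ p) is F, p is T. ✗
8: □◇(¬q ∨ p) is T, p is F. ✗
Satisfying worlds: {3}.

1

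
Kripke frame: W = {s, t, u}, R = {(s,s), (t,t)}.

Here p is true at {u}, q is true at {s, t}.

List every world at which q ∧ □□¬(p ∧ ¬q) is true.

s: q is T, □□¬(p ∧ ¬q) is T. ✓
t: q is T, □□¬(p ∧ ¬q) is T. ✓
u: q is F, □□¬(p ∧ ¬q) is T. ✗

{s, t}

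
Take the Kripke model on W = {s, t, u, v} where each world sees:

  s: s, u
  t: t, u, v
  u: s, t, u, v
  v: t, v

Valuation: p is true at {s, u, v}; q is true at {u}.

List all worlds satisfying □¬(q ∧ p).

{v}

s: successors {s, u}; ¬(q ∧ p) there: s:T, u:F. ✗
t: successors {t, u, v}; ¬(q ∧ p) there: t:T, u:F, v:T. ✗
u: successors {s, t, u, v}; ¬(q ∧ p) there: s:T, t:T, u:F, v:T. ✗
v: successors {t, v}; ¬(q ∧ p) there: t:T, v:T. ✓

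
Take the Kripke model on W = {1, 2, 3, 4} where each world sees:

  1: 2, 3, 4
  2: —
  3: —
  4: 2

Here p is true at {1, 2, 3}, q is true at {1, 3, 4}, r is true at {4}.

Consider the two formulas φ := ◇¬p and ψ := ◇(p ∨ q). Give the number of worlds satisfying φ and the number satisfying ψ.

For ◇¬p:
1: successors {2, 3, 4}; ¬p there: 2:F, 3:F, 4:T. ✓
2: no successors, so ◇¬p fails. ✗
3: no successors, so ◇¬p fails. ✗
4: successors {2}; ¬p there: 2:F. ✗
— 1 world.
For ◇(p ∨ q):
1: successors {2, 3, 4}; p ∨ q there: 2:T, 3:T, 4:T. ✓
2: no successors, so ◇(p ∨ q) fails. ✗
3: no successors, so ◇(p ∨ q) fails. ✗
4: successors {2}; p ∨ q there: 2:T. ✓
— 2 worlds.

1 and 2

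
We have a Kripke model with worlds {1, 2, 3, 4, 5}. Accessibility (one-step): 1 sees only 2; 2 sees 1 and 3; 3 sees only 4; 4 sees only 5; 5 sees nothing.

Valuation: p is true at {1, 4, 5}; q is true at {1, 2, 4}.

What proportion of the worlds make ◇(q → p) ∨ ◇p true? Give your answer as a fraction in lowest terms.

3/5

1: ◇(q → p) is F, ◇p is F. ✗
2: ◇(q → p) is T, ◇p is T. ✓
3: ◇(q → p) is T, ◇p is T. ✓
4: ◇(q → p) is T, ◇p is T. ✓
5: ◇(q → p) is F, ◇p is F. ✗
That's 3 of 5 worlds, so 3/5.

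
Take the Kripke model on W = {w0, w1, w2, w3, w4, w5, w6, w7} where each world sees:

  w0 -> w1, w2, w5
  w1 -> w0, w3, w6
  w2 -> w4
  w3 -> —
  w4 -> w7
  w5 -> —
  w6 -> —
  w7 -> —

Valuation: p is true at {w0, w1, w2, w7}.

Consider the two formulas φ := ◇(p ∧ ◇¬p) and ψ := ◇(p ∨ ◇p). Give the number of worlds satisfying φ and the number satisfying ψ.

2 and 4

For ◇(p ∧ ◇¬p):
w0: successors {w1, w2, w5}; p ∧ ◇¬p there: w1:T, w2:T, w5:F. ✓
w1: successors {w0, w3, w6}; p ∧ ◇¬p there: w0:T, w3:F, w6:F. ✓
w2: successors {w4}; p ∧ ◇¬p there: w4:F. ✗
w3: no successors, so ◇(p ∧ ◇¬p) fails. ✗
w4: successors {w7}; p ∧ ◇¬p there: w7:F. ✗
w5: no successors, so ◇(p ∧ ◇¬p) fails. ✗
w6: no successors, so ◇(p ∧ ◇¬p) fails. ✗
w7: no successors, so ◇(p ∧ ◇¬p) fails. ✗
— 2 worlds.
For ◇(p ∨ ◇p):
w0: successors {w1, w2, w5}; p ∨ ◇p there: w1:T, w2:T, w5:F. ✓
w1: successors {w0, w3, w6}; p ∨ ◇p there: w0:T, w3:F, w6:F. ✓
w2: successors {w4}; p ∨ ◇p there: w4:T. ✓
w3: no successors, so ◇(p ∨ ◇p) fails. ✗
w4: successors {w7}; p ∨ ◇p there: w7:T. ✓
w5: no successors, so ◇(p ∨ ◇p) fails. ✗
w6: no successors, so ◇(p ∨ ◇p) fails. ✗
w7: no successors, so ◇(p ∨ ◇p) fails. ✗
— 4 worlds.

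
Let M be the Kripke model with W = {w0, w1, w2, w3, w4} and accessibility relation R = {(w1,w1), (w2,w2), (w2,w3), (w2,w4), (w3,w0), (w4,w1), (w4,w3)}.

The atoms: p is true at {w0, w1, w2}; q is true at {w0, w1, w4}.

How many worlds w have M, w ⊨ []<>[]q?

4

w0: no successors, so []<>[]q holds vacuously. ✓
w1: successors {w1}; <>[]q there: w1:T. ✓
w2: successors {w2, w3, w4}; <>[]q there: w2:T, w3:T, w4:T. ✓
w3: successors {w0}; <>[]q there: w0:F. ✗
w4: successors {w1, w3}; <>[]q there: w1:T, w3:T. ✓
Satisfying worlds: {w0, w1, w2, w4}.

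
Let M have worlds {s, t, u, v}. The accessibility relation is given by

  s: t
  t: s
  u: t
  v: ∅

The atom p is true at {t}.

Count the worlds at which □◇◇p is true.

s: successors {t}; ◇◇p there: t:T. ✓
t: successors {s}; ◇◇p there: s:F. ✗
u: successors {t}; ◇◇p there: t:T. ✓
v: no successors, so □◇◇p holds vacuously. ✓
Satisfying worlds: {s, u, v}.

3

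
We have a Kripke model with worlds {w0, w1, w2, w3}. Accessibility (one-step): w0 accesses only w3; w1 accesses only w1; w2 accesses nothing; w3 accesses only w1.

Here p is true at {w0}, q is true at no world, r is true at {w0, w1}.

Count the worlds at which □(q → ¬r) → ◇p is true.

w0: □(q → ¬r) is T, ◇p is F. ✗
w1: □(q → ¬r) is T, ◇p is F. ✗
w2: □(q → ¬r) is T, ◇p is F. ✗
w3: □(q → ¬r) is T, ◇p is F. ✗
Satisfying worlds: ∅.

0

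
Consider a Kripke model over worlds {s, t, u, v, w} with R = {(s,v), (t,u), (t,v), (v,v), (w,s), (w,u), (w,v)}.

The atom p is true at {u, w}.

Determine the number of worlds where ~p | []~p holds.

s: ~p is T, []~p is T. ✓
t: ~p is T, []~p is F. ✓
u: ~p is F, []~p is T. ✓
v: ~p is T, []~p is T. ✓
w: ~p is F, []~p is F. ✗
Satisfying worlds: {s, t, u, v}.

4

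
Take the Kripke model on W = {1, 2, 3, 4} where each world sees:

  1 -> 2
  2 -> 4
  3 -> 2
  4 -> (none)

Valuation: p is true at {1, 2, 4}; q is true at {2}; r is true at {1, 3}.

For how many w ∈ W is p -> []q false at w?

1

1: p is T, []q is T. ✓
2: p is T, []q is F. ✗
3: p is F, []q is T. ✓
4: p is T, []q is T. ✓
Satisfying worlds: {1, 3, 4}.
So p -> []q fails at the other 1 world.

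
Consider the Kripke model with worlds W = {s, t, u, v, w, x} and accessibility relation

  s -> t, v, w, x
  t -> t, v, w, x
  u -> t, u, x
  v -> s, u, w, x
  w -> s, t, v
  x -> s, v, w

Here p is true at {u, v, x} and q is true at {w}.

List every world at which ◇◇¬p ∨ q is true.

{s, t, u, v, w, x}

s: ◇◇¬p is T, q is F. ✓
t: ◇◇¬p is T, q is F. ✓
u: ◇◇¬p is T, q is F. ✓
v: ◇◇¬p is T, q is F. ✓
w: ◇◇¬p is T, q is T. ✓
x: ◇◇¬p is T, q is F. ✓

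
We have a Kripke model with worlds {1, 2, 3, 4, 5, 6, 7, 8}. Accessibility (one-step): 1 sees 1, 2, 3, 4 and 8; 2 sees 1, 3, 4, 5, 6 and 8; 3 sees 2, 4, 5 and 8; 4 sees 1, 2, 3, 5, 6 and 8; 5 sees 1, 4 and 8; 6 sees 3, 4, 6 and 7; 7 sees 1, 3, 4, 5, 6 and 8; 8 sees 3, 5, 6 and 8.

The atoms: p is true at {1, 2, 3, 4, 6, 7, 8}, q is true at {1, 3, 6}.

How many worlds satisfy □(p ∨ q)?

1: successors {1, 2, 3, 4, 8}; p ∨ q there: 1:T, 2:T, 3:T, 4:T, 8:T. ✓
2: successors {1, 3, 4, 5, 6, 8}; p ∨ q there: 1:T, 3:T, 4:T, 5:F, 6:T, 8:T. ✗
3: successors {2, 4, 5, 8}; p ∨ q there: 2:T, 4:T, 5:F, 8:T. ✗
4: successors {1, 2, 3, 5, 6, 8}; p ∨ q there: 1:T, 2:T, 3:T, 5:F, 6:T, 8:T. ✗
5: successors {1, 4, 8}; p ∨ q there: 1:T, 4:T, 8:T. ✓
6: successors {3, 4, 6, 7}; p ∨ q there: 3:T, 4:T, 6:T, 7:T. ✓
7: successors {1, 3, 4, 5, 6, 8}; p ∨ q there: 1:T, 3:T, 4:T, 5:F, 6:T, 8:T. ✗
8: successors {3, 5, 6, 8}; p ∨ q there: 3:T, 5:F, 6:T, 8:T. ✗
Satisfying worlds: {1, 5, 6}.

3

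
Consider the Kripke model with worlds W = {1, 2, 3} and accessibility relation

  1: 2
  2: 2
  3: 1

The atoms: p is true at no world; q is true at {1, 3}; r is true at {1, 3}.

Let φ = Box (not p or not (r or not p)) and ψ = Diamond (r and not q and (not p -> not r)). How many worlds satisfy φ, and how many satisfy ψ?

3 and 0

For Box (not p or not (r or not p)):
1: successors {2}; not p or not (r or not p) there: 2:T. ✓
2: successors {2}; not p or not (r or not p) there: 2:T. ✓
3: successors {1}; not p or not (r or not p) there: 1:T. ✓
— 3 worlds.
For Diamond (r and not q and (not p -> not r)):
1: successors {2}; r and not q and (not p -> not r) there: 2:F. ✗
2: successors {2}; r and not q and (not p -> not r) there: 2:F. ✗
3: successors {1}; r and not q and (not p -> not r) there: 1:F. ✗
— 0 worlds.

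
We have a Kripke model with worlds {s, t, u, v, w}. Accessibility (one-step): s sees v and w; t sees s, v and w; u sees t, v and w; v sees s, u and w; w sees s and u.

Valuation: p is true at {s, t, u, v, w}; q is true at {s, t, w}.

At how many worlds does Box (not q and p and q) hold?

s: successors {v, w}; not q and p and q there: v:F, w:F. ✗
t: successors {s, v, w}; not q and p and q there: s:F, v:F, w:F. ✗
u: successors {t, v, w}; not q and p and q there: t:F, v:F, w:F. ✗
v: successors {s, u, w}; not q and p and q there: s:F, u:F, w:F. ✗
w: successors {s, u}; not q and p and q there: s:F, u:F. ✗
Satisfying worlds: ∅.

0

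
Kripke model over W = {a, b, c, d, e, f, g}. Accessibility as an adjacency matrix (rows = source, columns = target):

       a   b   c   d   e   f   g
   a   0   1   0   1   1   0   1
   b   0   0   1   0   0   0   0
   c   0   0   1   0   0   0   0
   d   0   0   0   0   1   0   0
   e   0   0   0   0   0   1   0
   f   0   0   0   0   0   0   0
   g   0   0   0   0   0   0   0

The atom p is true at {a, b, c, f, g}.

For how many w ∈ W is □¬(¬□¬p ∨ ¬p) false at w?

a: successors {b, d, e, g}; ¬(¬□¬p ∨ ¬p) there: b:F, d:F, e:F, g:T. ✗
b: successors {c}; ¬(¬□¬p ∨ ¬p) there: c:F. ✗
c: successors {c}; ¬(¬□¬p ∨ ¬p) there: c:F. ✗
d: successors {e}; ¬(¬□¬p ∨ ¬p) there: e:F. ✗
e: successors {f}; ¬(¬□¬p ∨ ¬p) there: f:T. ✓
f: no successors, so □¬(¬□¬p ∨ ¬p) holds vacuously. ✓
g: no successors, so □¬(¬□¬p ∨ ¬p) holds vacuously. ✓
Satisfying worlds: {e, f, g}.
So □¬(¬□¬p ∨ ¬p) fails at the other 4 worlds.

4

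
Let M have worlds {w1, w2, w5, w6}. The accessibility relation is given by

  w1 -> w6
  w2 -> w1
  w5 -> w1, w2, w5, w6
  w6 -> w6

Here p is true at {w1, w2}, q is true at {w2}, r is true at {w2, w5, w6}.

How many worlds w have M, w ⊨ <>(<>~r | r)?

3

w1: successors {w6}; <>~r | r there: w6:T. ✓
w2: successors {w1}; <>~r | r there: w1:F. ✗
w5: successors {w1, w2, w5, w6}; <>~r | r there: w1:F, w2:T, w5:T, w6:T. ✓
w6: successors {w6}; <>~r | r there: w6:T. ✓
Satisfying worlds: {w1, w5, w6}.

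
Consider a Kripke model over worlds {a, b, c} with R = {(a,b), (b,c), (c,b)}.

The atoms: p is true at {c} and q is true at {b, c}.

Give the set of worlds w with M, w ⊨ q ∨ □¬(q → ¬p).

a: q is F, □¬(q → ¬p) is F. ✗
b: q is T, □¬(q → ¬p) is T. ✓
c: q is T, □¬(q → ¬p) is F. ✓

{b, c}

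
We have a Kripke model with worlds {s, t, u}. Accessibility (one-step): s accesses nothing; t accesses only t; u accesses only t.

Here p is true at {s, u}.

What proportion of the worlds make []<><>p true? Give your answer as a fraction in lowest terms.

s: no successors, so []<><>p holds vacuously. ✓
t: successors {t}; <><>p there: t:F. ✗
u: successors {t}; <><>p there: t:F. ✗
That's 1 of 3 worlds, so 1/3.

1/3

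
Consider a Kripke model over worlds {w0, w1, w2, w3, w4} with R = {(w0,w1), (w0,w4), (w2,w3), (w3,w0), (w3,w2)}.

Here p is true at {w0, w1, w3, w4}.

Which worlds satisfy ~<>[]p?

{w1, w2, w4}

w0: <>[]p is T. ✗
w1: <>[]p is F. ✓
w2: <>[]p is F. ✓
w3: <>[]p is T. ✗
w4: <>[]p is F. ✓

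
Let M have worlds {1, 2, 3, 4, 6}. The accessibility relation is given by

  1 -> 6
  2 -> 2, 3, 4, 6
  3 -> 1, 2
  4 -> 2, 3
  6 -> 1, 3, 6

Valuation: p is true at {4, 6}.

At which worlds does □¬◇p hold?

∅

1: successors {6}; ¬◇p there: 6:F. ✗
2: successors {2, 3, 4, 6}; ¬◇p there: 2:F, 3:T, 4:T, 6:F. ✗
3: successors {1, 2}; ¬◇p there: 1:F, 2:F. ✗
4: successors {2, 3}; ¬◇p there: 2:F, 3:T. ✗
6: successors {1, 3, 6}; ¬◇p there: 1:F, 3:T, 6:F. ✗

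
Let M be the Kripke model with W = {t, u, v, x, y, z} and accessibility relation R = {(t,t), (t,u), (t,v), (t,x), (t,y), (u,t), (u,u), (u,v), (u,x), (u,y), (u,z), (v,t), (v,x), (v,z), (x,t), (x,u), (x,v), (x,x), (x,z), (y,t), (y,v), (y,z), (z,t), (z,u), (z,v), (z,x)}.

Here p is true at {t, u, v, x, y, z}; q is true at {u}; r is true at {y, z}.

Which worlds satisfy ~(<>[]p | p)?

t: <>[]p | p is T. ✗
u: <>[]p | p is T. ✗
v: <>[]p | p is T. ✗
x: <>[]p | p is T. ✗
y: <>[]p | p is T. ✗
z: <>[]p | p is T. ✗

∅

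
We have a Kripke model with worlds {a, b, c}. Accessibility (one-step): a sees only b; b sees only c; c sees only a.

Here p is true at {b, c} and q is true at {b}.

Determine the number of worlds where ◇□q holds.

1

a: successors {b}; □q there: b:F. ✗
b: successors {c}; □q there: c:F. ✗
c: successors {a}; □q there: a:T. ✓
Satisfying worlds: {c}.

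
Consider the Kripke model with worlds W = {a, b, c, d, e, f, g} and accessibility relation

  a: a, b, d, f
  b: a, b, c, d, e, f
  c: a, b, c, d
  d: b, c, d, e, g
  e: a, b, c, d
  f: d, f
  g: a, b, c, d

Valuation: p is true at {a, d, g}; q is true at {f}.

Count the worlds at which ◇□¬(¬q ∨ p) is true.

0

a: successors {a, b, d, f}; □¬(¬q ∨ p) there: a:F, b:F, d:F, f:F. ✗
b: successors {a, b, c, d, e, f}; □¬(¬q ∨ p) there: a:F, b:F, c:F, d:F, e:F, f:F. ✗
c: successors {a, b, c, d}; □¬(¬q ∨ p) there: a:F, b:F, c:F, d:F. ✗
d: successors {b, c, d, e, g}; □¬(¬q ∨ p) there: b:F, c:F, d:F, e:F, g:F. ✗
e: successors {a, b, c, d}; □¬(¬q ∨ p) there: a:F, b:F, c:F, d:F. ✗
f: successors {d, f}; □¬(¬q ∨ p) there: d:F, f:F. ✗
g: successors {a, b, c, d}; □¬(¬q ∨ p) there: a:F, b:F, c:F, d:F. ✗
Satisfying worlds: ∅.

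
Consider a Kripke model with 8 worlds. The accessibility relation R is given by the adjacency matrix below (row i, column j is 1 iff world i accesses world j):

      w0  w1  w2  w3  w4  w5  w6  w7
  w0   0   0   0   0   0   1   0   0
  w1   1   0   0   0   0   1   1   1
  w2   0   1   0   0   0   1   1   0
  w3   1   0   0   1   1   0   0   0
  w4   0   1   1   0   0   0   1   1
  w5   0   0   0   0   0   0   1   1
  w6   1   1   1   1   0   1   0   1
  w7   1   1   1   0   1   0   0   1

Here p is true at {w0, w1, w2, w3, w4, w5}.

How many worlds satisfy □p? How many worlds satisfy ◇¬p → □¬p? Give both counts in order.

2 and 3

For □p:
w0: successors {w5}; p there: w5:T. ✓
w1: successors {w0, w5, w6, w7}; p there: w0:T, w5:T, w6:F, w7:F. ✗
w2: successors {w1, w5, w6}; p there: w1:T, w5:T, w6:F. ✗
w3: successors {w0, w3, w4}; p there: w0:T, w3:T, w4:T. ✓
w4: successors {w1, w2, w6, w7}; p there: w1:T, w2:T, w6:F, w7:F. ✗
w5: successors {w6, w7}; p there: w6:F, w7:F. ✗
w6: successors {w0, w1, w2, w3, w5, w7}; p there: w0:T, w1:T, w2:T, w3:T, w5:T, w7:F. ✗
w7: successors {w0, w1, w2, w4, w7}; p there: w0:T, w1:T, w2:T, w4:T, w7:F. ✗
— 2 worlds.
For ◇¬p → □¬p:
w0: ◇¬p is F, □¬p is F. ✓
w1: ◇¬p is T, □¬p is F. ✗
w2: ◇¬p is T, □¬p is F. ✗
w3: ◇¬p is F, □¬p is F. ✓
w4: ◇¬p is T, □¬p is F. ✗
w5: ◇¬p is T, □¬p is T. ✓
w6: ◇¬p is T, □¬p is F. ✗
w7: ◇¬p is T, □¬p is F. ✗
— 3 worlds.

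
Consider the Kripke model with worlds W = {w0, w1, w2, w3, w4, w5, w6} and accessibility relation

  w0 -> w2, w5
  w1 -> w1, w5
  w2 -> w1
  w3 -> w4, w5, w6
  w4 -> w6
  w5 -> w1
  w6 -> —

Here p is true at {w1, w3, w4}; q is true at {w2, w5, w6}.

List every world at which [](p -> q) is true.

{w0, w4, w6}

w0: successors {w2, w5}; p -> q there: w2:T, w5:T. ✓
w1: successors {w1, w5}; p -> q there: w1:F, w5:T. ✗
w2: successors {w1}; p -> q there: w1:F. ✗
w3: successors {w4, w5, w6}; p -> q there: w4:F, w5:T, w6:T. ✗
w4: successors {w6}; p -> q there: w6:T. ✓
w5: successors {w1}; p -> q there: w1:F. ✗
w6: no successors, so [](p -> q) holds vacuously. ✓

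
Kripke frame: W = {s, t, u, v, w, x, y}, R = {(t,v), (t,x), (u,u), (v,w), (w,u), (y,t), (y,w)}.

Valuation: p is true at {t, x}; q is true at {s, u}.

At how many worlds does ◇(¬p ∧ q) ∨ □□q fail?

s: ◇(¬p ∧ q) is F, □□q is T. ✓
t: ◇(¬p ∧ q) is F, □□q is F. ✗
u: ◇(¬p ∧ q) is T, □□q is T. ✓
v: ◇(¬p ∧ q) is F, □□q is T. ✓
w: ◇(¬p ∧ q) is T, □□q is T. ✓
x: ◇(¬p ∧ q) is F, □□q is T. ✓
y: ◇(¬p ∧ q) is F, □□q is F. ✗
Satisfying worlds: {s, u, v, w, x}.
So ◇(¬p ∧ q) ∨ □□q fails at the other 2 worlds.

2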